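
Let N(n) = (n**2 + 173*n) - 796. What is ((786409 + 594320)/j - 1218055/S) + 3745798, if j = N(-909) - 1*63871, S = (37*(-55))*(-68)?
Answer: 62652798803479613/16726184332 ≈ 3.7458e+6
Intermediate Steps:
S = 138380 (S = -2035*(-68) = 138380)
N(n) = -796 + n**2 + 173*n
j = 604357 (j = (-796 + (-909)**2 + 173*(-909)) - 1*63871 = (-796 + 826281 - 157257) - 63871 = 668228 - 63871 = 604357)
((786409 + 594320)/j - 1218055/S) + 3745798 = ((786409 + 594320)/604357 - 1218055/138380) + 3745798 = (1380729*(1/604357) - 1218055*1/138380) + 3745798 = (1380729/604357 - 243611/27676) + 3745798 = -109014957323/16726184332 + 3745798 = 62652798803479613/16726184332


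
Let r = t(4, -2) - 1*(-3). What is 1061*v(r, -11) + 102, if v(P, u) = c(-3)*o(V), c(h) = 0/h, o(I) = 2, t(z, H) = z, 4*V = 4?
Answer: 102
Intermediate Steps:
V = 1 (V = (¼)*4 = 1)
c(h) = 0
r = 7 (r = 4 - 1*(-3) = 4 + 3 = 7)
v(P, u) = 0 (v(P, u) = 0*2 = 0)
1061*v(r, -11) + 102 = 1061*0 + 102 = 0 + 102 = 102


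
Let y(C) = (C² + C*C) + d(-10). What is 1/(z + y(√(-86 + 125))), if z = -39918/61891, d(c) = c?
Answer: 61891/4168670 ≈ 0.014847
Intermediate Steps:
z = -39918/61891 (z = -39918*1/61891 = -39918/61891 ≈ -0.64497)
y(C) = -10 + 2*C² (y(C) = (C² + C*C) - 10 = (C² + C²) - 10 = 2*C² - 10 = -10 + 2*C²)
1/(z + y(√(-86 + 125))) = 1/(-39918/61891 + (-10 + 2*(√(-86 + 125))²)) = 1/(-39918/61891 + (-10 + 2*(√39)²)) = 1/(-39918/61891 + (-10 + 2*39)) = 1/(-39918/61891 + (-10 + 78)) = 1/(-39918/61891 + 68) = 1/(4168670/61891) = 61891/4168670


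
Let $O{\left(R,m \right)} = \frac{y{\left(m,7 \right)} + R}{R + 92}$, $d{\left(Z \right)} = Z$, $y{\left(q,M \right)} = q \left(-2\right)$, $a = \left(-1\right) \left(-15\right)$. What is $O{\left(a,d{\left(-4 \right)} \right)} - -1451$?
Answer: $\frac{155280}{107} \approx 1451.2$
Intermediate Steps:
$a = 15$
$y{\left(q,M \right)} = - 2 q$
$O{\left(R,m \right)} = \frac{R - 2 m}{92 + R}$ ($O{\left(R,m \right)} = \frac{- 2 m + R}{R + 92} = \frac{R - 2 m}{92 + R}$)
$O{\left(a,d{\left(-4 \right)} \right)} - -1451 = \frac{15 - -8}{92 + 15} - -1451 = \frac{15 + 8}{107} + 1451 = \frac{1}{107} \cdot 23 + 1451 = \frac{23}{107} + 1451 = \frac{155280}{107}$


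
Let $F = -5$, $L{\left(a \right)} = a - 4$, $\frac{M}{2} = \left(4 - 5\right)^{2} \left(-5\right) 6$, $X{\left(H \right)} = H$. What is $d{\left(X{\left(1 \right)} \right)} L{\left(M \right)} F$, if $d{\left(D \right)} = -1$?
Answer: $-320$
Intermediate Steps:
$M = -60$ ($M = 2 \left(4 - 5\right)^{2} \left(-5\right) 6 = 2 \left(-1\right)^{2} \left(-5\right) 6 = 2 \cdot 1 \left(-5\right) 6 = 2 \left(\left(-5\right) 6\right) = 2 \left(-30\right) = -60$)
$L{\left(a \right)} = -4 + a$ ($L{\left(a \right)} = a - 4 = -4 + a$)
$d{\left(X{\left(1 \right)} \right)} L{\left(M \right)} F = - (-4 - 60) \left(-5\right) = \left(-1\right) \left(-64\right) \left(-5\right) = 64 \left(-5\right) = -320$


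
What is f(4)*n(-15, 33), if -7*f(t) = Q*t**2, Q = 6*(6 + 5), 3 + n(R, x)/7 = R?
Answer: 19008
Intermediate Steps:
n(R, x) = -21 + 7*R
Q = 66 (Q = 6*11 = 66)
f(t) = -66*t**2/7
f(4)*n(-15, 33) = (-66/7*4**2)*(-21 + 7*(-15)) = (-66/7*16)*(-21 - 105) = -1056/7*(-126) = 19008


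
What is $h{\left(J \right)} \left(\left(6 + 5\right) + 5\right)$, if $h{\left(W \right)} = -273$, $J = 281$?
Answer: $-4368$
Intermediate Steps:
$h{\left(J \right)} \left(\left(6 + 5\right) + 5\right) = - 273 \left(\left(6 + 5\right) + 5\right) = - 273 \left(11 + 5\right) = \left(-273\right) 16 = -4368$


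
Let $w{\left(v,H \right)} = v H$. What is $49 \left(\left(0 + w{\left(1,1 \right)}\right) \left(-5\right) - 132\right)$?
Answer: $-6713$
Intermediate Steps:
$w{\left(v,H \right)} = H v$
$49 \left(\left(0 + w{\left(1,1 \right)}\right) \left(-5\right) - 132\right) = 49 \left(\left(0 + 1 \cdot 1\right) \left(-5\right) - 132\right) = 49 \left(\left(0 + 1\right) \left(-5\right) - 132\right) = 49 \left(1 \left(-5\right) - 132\right) = 49 \left(-5 - 132\right) = 49 \left(-137\right) = -6713$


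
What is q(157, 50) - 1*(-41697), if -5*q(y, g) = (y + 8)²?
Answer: 36252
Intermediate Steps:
q(y, g) = -(8 + y)²/5 (q(y, g) = -(y + 8)²/5 = -(8 + y)²/5)
q(157, 50) - 1*(-41697) = -(8 + 157)²/5 - 1*(-41697) = -⅕*165² + 41697 = -⅕*27225 + 41697 = -5445 + 41697 = 36252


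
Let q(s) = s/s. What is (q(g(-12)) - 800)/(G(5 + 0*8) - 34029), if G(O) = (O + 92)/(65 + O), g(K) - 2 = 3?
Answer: 55930/2381933 ≈ 0.023481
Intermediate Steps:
g(K) = 5 (g(K) = 2 + 3 = 5)
G(O) = (92 + O)/(65 + O)
q(s) = 1
(q(g(-12)) - 800)/(G(5 + 0*8) - 34029) = (1 - 800)/((92 + (5 + 0*8))/(65 + (5 + 0*8)) - 34029) = -799/((92 + (5 + 0))/(65 + (5 + 0)) - 34029) = -799/((92 + 5)/(65 + 5) - 34029) = -799/(97/70 - 34029) = -799/(-2381933/70) = -799*(-70/2381933) = 55930/2381933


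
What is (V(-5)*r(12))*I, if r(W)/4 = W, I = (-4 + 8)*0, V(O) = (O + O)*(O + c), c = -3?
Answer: 0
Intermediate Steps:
V(O) = 2*O*(-3 + O) (V(O) = (O + O)*(O - 3) = (2*O)*(-3 + O) = 2*O*(-3 + O))
I = 0 (I = 4*0 = 0)
r(W) = 4*W
(V(-5)*r(12))*I = ((2*(-5)*(-3 - 5))*(4*12))*0 = ((2*(-5)*(-8))*48)*0 = (80*48)*0 = 3840*0 = 0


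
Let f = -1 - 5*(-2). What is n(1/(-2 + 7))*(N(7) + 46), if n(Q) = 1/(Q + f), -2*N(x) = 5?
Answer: 435/92 ≈ 4.7283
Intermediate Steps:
f = 9 (f = -1 + 10 = 9)
N(x) = -5/2 (N(x) = -1/2*5 = -5/2)
n(Q) = 1/(9 + Q) (n(Q) = 1/(Q + 9) = 1/(9 + Q))
n(1/(-2 + 7))*(N(7) + 46) = (-5/2 + 46)/(9 + 1/(-2 + 7)) = (87/2)/(9 + 1/5) = (87/2)/(46/5) = (5/46)*(87/2) = 435/92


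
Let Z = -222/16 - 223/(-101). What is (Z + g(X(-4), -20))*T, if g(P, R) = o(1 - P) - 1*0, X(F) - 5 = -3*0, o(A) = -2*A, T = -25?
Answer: 74075/808 ≈ 91.677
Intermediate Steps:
Z = -9427/808 (Z = -222*1/16 - 223*(-1/101) = -111/8 + 223/101 = -9427/808 ≈ -11.667)
X(F) = 5 (X(F) = 5 - 3*0 = 5 + 0 = 5)
g(P, R) = -2 + 2*P (g(P, R) = -2*(1 - P) - 1*0 = (-2 + 2*P) + 0 = -2 + 2*P)
(Z + g(X(-4), -20))*T = (-9427/808 + (-2 + 2*5))*(-25) = (-9427/808 + (-2 + 10))*(-25) = (-9427/808 + 8)*(-25) = -2963/808*(-25) = 74075/808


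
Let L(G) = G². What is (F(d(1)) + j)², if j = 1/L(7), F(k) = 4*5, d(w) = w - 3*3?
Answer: 962361/2401 ≈ 400.82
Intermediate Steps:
d(w) = -9 + w (d(w) = w - 9 = -9 + w)
F(k) = 20
j = 1/49 (j = 1/(7²) = 1/49 ≈ 0.020408)
(F(d(1)) + j)² = (20 + 1/49)² = (981/49)² = 962361/2401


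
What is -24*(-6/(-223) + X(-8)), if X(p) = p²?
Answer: -342672/223 ≈ -1536.6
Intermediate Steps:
-24*(-6/(-223) + X(-8)) = -24*(-6/(-223) + (-8)²) = -24*(-6*(-1/223) + 64) = -24*(6/223 + 64) = -24*14278/223 = -342672/223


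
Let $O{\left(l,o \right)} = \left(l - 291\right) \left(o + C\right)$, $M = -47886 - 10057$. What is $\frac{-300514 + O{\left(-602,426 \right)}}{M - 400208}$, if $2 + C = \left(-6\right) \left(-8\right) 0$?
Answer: $\frac{226382}{152717} \approx 1.4824$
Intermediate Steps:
$M = -57943$
$C = -2$ ($C = -2 + \left(-6\right) \left(-8\right) 0 = -2 + 48 \cdot 0 = -2 + 0 = -2$)
$O{\left(l,o \right)} = \left(-291 + l\right) \left(-2 + o\right)$ ($O{\left(l,o \right)} = \left(l - 291\right) \left(o - 2\right) = \left(-291 + l\right) \left(-2 + o\right)$)
$\frac{-300514 + O{\left(-602,426 \right)}}{M - 400208} = \frac{-300514 - 378632}{-57943 - 400208} = \frac{-300514 + \left(582 - 123966 + 1204 - 256452\right)}{-458151} = \left(-300514 - 378632\right) \left(- \frac{1}{458151}\right) = \left(-679146\right) \left(- \frac{1}{458151}\right) = \frac{226382}{152717}$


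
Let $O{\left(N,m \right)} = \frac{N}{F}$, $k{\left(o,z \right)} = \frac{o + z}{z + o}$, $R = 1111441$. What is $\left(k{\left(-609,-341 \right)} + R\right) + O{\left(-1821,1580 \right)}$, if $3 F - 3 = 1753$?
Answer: $\frac{1951686689}{1756} \approx 1.1114 \cdot 10^{6}$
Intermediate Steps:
$F = \frac{1756}{3}$ ($F = 1 + \frac{1}{3} \cdot 1753 = 1 + \frac{1753}{3} = \frac{1756}{3} \approx 585.33$)
$k{\left(o,z \right)} = 1$ ($k{\left(o,z \right)} = \frac{o + z}{o + z} = 1$)
$O{\left(N,m \right)} = \frac{3 N}{1756}$ ($O{\left(N,m \right)} = \frac{N}{\frac{1756}{3}} = N \frac{3}{1756} = \frac{3 N}{1756}$)
$\left(k{\left(-609,-341 \right)} + R\right) + O{\left(-1821,1580 \right)} = \left(1 + 1111441\right) + \frac{3}{1756} \left(-1821\right) = 1111442 - \frac{5463}{1756} = \frac{1951686689}{1756}$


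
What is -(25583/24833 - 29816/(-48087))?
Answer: -1970630449/1194144471 ≈ -1.6502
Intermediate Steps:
-(25583/24833 - 29816/(-48087)) = -(25583*(1/24833) - 29816*(-1/48087)) = -(25583/24833 + 29816/48087) = -1*1970630449/1194144471 = -1970630449/1194144471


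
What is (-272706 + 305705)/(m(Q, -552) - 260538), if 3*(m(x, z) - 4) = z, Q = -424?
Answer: -32999/260718 ≈ -0.12657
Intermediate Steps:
m(x, z) = 4 + z/3
(-272706 + 305705)/(m(Q, -552) - 260538) = (-272706 + 305705)/((4 + (⅓)*(-552)) - 260538) = 32999/((4 - 184) - 260538) = 32999/(-180 - 260538) = 32999/(-260718) = 32999*(-1/260718) = -32999/260718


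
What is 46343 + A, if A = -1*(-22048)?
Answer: 68391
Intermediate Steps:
A = 22048
46343 + A = 46343 + 22048 = 68391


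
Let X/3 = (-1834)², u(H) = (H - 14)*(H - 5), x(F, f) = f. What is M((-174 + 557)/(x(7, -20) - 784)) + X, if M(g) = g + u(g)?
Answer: 6522820184473/646416 ≈ 1.0091e+7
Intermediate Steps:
u(H) = (-14 + H)*(-5 + H)
M(g) = 70 + g² - 18*g (M(g) = g + (70 + g² - 19*g) = 70 + g² - 18*g)
X = 10090668 (X = 3*(-1834)² = 3*3363556 = 10090668)
M((-174 + 557)/(x(7, -20) - 784)) + X = (70 + ((-174 + 557)/(-20 - 784))² - 18*(-174 + 557)/(-20 - 784)) + 10090668 = (70 + (383/(-804))² - 6894/(-804)) + 10090668 = (70 + (383*(-1/804))² - 6894*(-1)/804) + 10090668 = (70 + (-383/804)² - 18*(-383/804)) + 10090668 = (70 + 146689/646416 + 1149/134) + 10090668 = 50938585/646416 + 10090668 = 6522820184473/646416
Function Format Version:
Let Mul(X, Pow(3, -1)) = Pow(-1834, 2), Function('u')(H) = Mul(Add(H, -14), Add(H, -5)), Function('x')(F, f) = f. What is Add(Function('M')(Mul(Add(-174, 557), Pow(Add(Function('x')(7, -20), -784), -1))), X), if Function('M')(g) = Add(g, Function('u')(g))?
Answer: Rational(6522820184473, 646416) ≈ 1.0091e+7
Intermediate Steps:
Function('u')(H) = Mul(Add(-14, H), Add(-5, H))
Function('M')(g) = Add(70, Pow(g, 2), Mul(-18, g)) (Function('M')(g) = Add(g, Add(70, Pow(g, 2), Mul(-19, g))) = Add(70, Pow(g, 2), Mul(-18, g)))
X = 10090668 (X = Mul(3, Pow(-1834, 2)) = Mul(3, 3363556) = 10090668)
Add(Function('M')(Mul(Add(-174, 557), Pow(Add(Function('x')(7, -20), -784), -1))), X) = Add(Add(70, Pow(Mul(Add(-174, 557), Pow(Add(-20, -784), -1)), 2), Mul(-18, Mul(Add(-174, 557), Pow(Add(-20, -784), -1)))), 10090668) = Add(Add(70, Pow(Mul(383, Pow(-804, -1)), 2), Mul(-18, Mul(383, Pow(-804, -1)))), 10090668) = Add(Add(70, Pow(Mul(383, Rational(-1, 804)), 2), Mul(-18, Mul(383, Rational(-1, 804)))), 10090668) = Add(Add(70, Pow(Rational(-383, 804), 2), Mul(-18, Rational(-383, 804))), 10090668) = Add(Add(70, Rational(146689, 646416), Rational(1149, 134)), 10090668) = Add(Rational(50938585, 646416), 10090668) = Rational(6522820184473, 646416)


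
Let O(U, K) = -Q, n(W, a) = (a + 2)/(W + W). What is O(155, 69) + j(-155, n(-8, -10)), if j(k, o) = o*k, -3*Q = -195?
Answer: -285/2 ≈ -142.50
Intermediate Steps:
Q = 65 (Q = -⅓*(-195) = 65)
n(W, a) = (2 + a)/(2*W) (n(W, a) = (2 + a)/((2*W)) = (2 + a)*(1/(2*W)) = (2 + a)/(2*W))
O(U, K) = -65 (O(U, K) = -1*65 = -65)
j(k, o) = k*o
O(155, 69) + j(-155, n(-8, -10)) = -65 - 155*(2 - 10)/(2*(-8)) = -65 - 155*(-1)*(-8)/(2*8) = -65 - 155*½ = -65 - 155/2 = -285/2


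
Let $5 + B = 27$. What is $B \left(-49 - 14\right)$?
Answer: $-1386$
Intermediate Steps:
$B = 22$ ($B = -5 + 27 = 22$)
$B \left(-49 - 14\right) = 22 \left(-49 - 14\right) = 22 \left(-63\right) = -1386$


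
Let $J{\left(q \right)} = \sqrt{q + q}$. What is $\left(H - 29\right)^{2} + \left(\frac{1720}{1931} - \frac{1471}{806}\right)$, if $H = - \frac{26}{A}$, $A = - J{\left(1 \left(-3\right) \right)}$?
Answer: $\frac{3396340867}{4669158} + \frac{754 i \sqrt{6}}{3} \approx 727.4 + 615.64 i$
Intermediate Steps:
$J{\left(q \right)} = \sqrt{2} \sqrt{q}$ ($J{\left(q \right)} = \sqrt{2 q} = \sqrt{2} \sqrt{q}$)
$A = - i \sqrt{6}$ ($A = - \sqrt{2} \sqrt{1 \left(-3\right)} = - \sqrt{2} \sqrt{-3} = - \sqrt{2} i \sqrt{3} = - i \sqrt{6} \approx - 2.4495 i$)
$H = - \frac{13 i \sqrt{6}}{3}$ ($H = - \frac{26}{\left(-1\right) i \sqrt{6}} = - 26 \frac{i \sqrt{6}}{6} = - \frac{13 i \sqrt{6}}{3} \approx - 10.614 i$)
$\left(H - 29\right)^{2} + \left(\frac{1720}{1931} - \frac{1471}{806}\right) = \left(- \frac{13 i \sqrt{6}}{3} - 29\right)^{2} + \left(\frac{1720}{1931} - \frac{1471}{806}\right) = \left(-29 - \frac{13 i \sqrt{6}}{3}\right)^{2} + \left(1720 \cdot \frac{1}{1931} - \frac{1471}{806}\right) = \left(-29 - \frac{13 i \sqrt{6}}{3}\right)^{2} + \left(\frac{1720}{1931} - \frac{1471}{806}\right) = \left(-29 - \frac{13 i \sqrt{6}}{3}\right)^{2} - \frac{1454181}{1556386} = - \frac{1454181}{1556386} + \left(-29 - \frac{13 i \sqrt{6}}{3}\right)^{2}$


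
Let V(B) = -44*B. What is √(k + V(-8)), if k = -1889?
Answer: I*√1537 ≈ 39.205*I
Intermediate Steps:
√(k + V(-8)) = √(-1889 - 44*(-8)) = √(-1889 + 352) = √(-1537) = I*√1537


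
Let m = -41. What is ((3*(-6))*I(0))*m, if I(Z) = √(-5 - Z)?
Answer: 738*I*√5 ≈ 1650.2*I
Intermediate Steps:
((3*(-6))*I(0))*m = ((3*(-6))*√(-5 - 1*0))*(-41) = -18*√(-5 + 0)*(-41) = -18*I*√5*(-41) = 738*I*√5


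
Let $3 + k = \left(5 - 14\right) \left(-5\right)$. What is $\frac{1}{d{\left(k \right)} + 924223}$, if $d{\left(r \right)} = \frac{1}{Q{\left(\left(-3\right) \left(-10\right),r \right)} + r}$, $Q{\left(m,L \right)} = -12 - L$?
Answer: $\frac{12}{11090675} \approx 1.082 \cdot 10^{-6}$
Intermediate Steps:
$k = 42$ ($k = -3 + \left(5 - 14\right) \left(-5\right) = -3 - -45 = -3 + 45 = 42$)
$d{\left(r \right)} = - \frac{1}{12}$ ($d{\left(r \right)} = \frac{1}{\left(-12 - r\right) + r} = \frac{1}{-12} = - \frac{1}{12}$)
$\frac{1}{d{\left(k \right)} + 924223} = \frac{1}{- \frac{1}{12} + 924223} = \frac{1}{\frac{11090675}{12}} = \frac{12}{11090675}$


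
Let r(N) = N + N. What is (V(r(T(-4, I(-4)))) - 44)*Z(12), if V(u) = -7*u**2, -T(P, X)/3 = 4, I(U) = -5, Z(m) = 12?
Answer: -48912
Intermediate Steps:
T(P, X) = -12 (T(P, X) = -3*4 = -12)
r(N) = 2*N
(V(r(T(-4, I(-4)))) - 44)*Z(12) = (-7*(2*(-12))**2 - 44)*12 = (-7*(-24)**2 - 44)*12 = (-7*576 - 44)*12 = (-4032 - 44)*12 = -4076*12 = -48912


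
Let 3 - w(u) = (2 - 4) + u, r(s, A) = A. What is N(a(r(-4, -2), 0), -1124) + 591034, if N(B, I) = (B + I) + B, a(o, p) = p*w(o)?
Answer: 589910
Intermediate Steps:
w(u) = 5 - u (w(u) = 3 - ((2 - 4) + u) = 3 - (-2 + u) = 3 + (2 - u) = 5 - u)
a(o, p) = p*(5 - o)
N(B, I) = I + 2*B
N(a(r(-4, -2), 0), -1124) + 591034 = (-1124 + 2*(0*(5 - 1*(-2)))) + 591034 = (-1124 + 2*(0*(5 + 2))) + 591034 = (-1124 + 2*(0*7)) + 591034 = (-1124 + 2*0) + 591034 = (-1124 + 0) + 591034 = -1124 + 591034 = 589910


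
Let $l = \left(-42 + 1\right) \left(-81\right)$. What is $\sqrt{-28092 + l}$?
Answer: $i \sqrt{24771} \approx 157.39 i$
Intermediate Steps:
$l = 3321$ ($l = \left(-41\right) \left(-81\right) = 3321$)
$\sqrt{-28092 + l} = \sqrt{-28092 + 3321} = \sqrt{-24771} = i \sqrt{24771}$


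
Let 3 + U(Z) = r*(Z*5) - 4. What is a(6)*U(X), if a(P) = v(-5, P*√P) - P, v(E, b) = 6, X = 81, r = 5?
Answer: 0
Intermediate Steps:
U(Z) = -7 + 25*Z (U(Z) = -3 + (5*(Z*5) - 4) = -3 + (5*(5*Z) - 4) = -3 + (25*Z - 4) = -3 + (-4 + 25*Z) = -7 + 25*Z)
a(P) = 6 - P
a(6)*U(X) = (6 - 1*6)*(-7 + 25*81) = (6 - 6)*(-7 + 2025) = 0*2018 = 0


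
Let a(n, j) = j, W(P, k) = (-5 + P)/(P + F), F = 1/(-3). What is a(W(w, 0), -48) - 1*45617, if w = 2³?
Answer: -45665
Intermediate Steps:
w = 8
F = -⅓ (F = 1*(-⅓) = -⅓ ≈ -0.33333)
W(P, k) = (-5 + P)/(-⅓ + P) (W(P, k) = (-5 + P)/(P - ⅓) = (-5 + P)/(-⅓ + P))
a(W(w, 0), -48) - 1*45617 = -48 - 1*45617 = -48 - 45617 = -45665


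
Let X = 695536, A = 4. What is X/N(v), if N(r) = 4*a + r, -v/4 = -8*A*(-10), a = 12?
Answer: -43471/77 ≈ -564.56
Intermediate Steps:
v = -1280 (v = -4*(-8*4)*(-10) = -(-128)*(-10) = -4*320 = -1280)
N(r) = 48 + r (N(r) = 4*12 + r = 48 + r)
X/N(v) = 695536/(48 - 1280) = 695536/(-1232) = 695536*(-1/1232) = -43471/77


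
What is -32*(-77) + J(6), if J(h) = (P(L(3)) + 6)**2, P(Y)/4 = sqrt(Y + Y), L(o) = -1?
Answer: 2468 + 48*I*sqrt(2) ≈ 2468.0 + 67.882*I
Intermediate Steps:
P(Y) = 4*sqrt(2)*sqrt(Y) (P(Y) = 4*sqrt(Y + Y) = 4*sqrt(2*Y) = 4*(sqrt(2)*sqrt(Y)) = 4*sqrt(2)*sqrt(Y))
J(h) = (6 + 4*I*sqrt(2))**2 (J(h) = (4*sqrt(2)*sqrt(-1) + 6)**2 = (4*sqrt(2)*I + 6)**2 = (4*I*sqrt(2) + 6)**2 = (6 + 4*I*sqrt(2))**2)
-32*(-77) + J(6) = -32*(-77) + (4 + 48*I*sqrt(2)) = 2464 + (4 + 48*I*sqrt(2)) = 2468 + 48*I*sqrt(2)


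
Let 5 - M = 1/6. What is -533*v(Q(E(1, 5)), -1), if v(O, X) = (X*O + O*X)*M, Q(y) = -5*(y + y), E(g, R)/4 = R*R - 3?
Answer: -13602160/3 ≈ -4.5341e+6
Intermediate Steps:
E(g, R) = -12 + 4*R**2 (E(g, R) = 4*(R*R - 3) = 4*(R**2 - 3) = 4*(-3 + R**2) = -12 + 4*R**2)
Q(y) = -10*y
M = 29/6 (M = 5 - 1/6 = 29/6 ≈ 4.8333)
v(O, X) = 29*O*X/3 (v(O, X) = (X*O + O*X)*(29/6) = (O*X + O*X)*(29/6) = (2*O*X)*(29/6) = 29*O*X/3)
-533*v(Q(E(1, 5)), -1) = -15457*(-10*(-12 + 4*5**2))*(-1)/3 = -15457*(-10*(-12 + 4*25))*(-1)/3 = -15457*(-10*(-12 + 100))*(-1)/3 = -15457*(-10*88)*(-1)/3 = -15457*(-880)*(-1)/3 = -533*25520/3 = -13602160/3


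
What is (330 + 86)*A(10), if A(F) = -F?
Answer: -4160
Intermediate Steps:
(330 + 86)*A(10) = (330 + 86)*(-1*10) = 416*(-10) = -4160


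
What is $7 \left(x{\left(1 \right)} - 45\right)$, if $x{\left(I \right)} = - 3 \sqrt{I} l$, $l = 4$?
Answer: $-399$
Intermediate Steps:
$x{\left(I \right)} = - 12 \sqrt{I}$ ($x{\left(I \right)} = - 3 \sqrt{I} 4 = - 12 \sqrt{I}$)
$7 \left(x{\left(1 \right)} - 45\right) = 7 \left(- 12 \sqrt{1} - 45\right) = 7 \left(\left(-12\right) 1 - 45\right) = 7 \left(-12 - 45\right) = 7 \left(-57\right) = -399$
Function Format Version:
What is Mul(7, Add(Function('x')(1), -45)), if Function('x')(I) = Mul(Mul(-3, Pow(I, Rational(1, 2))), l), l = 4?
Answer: -399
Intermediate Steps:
Function('x')(I) = Mul(-12, Pow(I, Rational(1, 2))) (Function('x')(I) = Mul(Mul(-3, Pow(I, Rational(1, 2))), 4) = Mul(-12, Pow(I, Rational(1, 2))))
Mul(7, Add(Function('x')(1), -45)) = Mul(7, Add(Mul(-12, Pow(1, Rational(1, 2))), -45)) = Mul(7, Add(Mul(-12, 1), -45)) = Mul(7, Add(-12, -45)) = Mul(7, -57) = -399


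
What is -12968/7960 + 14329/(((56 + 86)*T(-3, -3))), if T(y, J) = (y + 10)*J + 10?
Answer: -16789357/1554190 ≈ -10.803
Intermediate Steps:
T(y, J) = 10 + J*(10 + y) (T(y, J) = (10 + y)*J + 10 = J*(10 + y) + 10 = 10 + J*(10 + y))
-12968/7960 + 14329/(((56 + 86)*T(-3, -3))) = -12968/7960 + 14329/(((56 + 86)*(10 + 10*(-3) - 3*(-3)))) = -12968*1/7960 + 14329/((142*(10 - 30 + 9))) = -1621/995 + 14329/((142*(-11))) = -1621/995 + 14329/(-1562) = -1621/995 + 14329*(-1/1562) = -1621/995 - 14329/1562 = -16789357/1554190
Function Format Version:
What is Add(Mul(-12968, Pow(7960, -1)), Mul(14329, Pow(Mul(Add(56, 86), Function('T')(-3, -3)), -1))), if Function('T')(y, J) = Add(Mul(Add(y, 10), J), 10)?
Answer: Rational(-16789357, 1554190) ≈ -10.803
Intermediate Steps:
Function('T')(y, J) = Add(10, Mul(J, Add(10, y))) (Function('T')(y, J) = Add(Mul(Add(10, y), J), 10) = Add(Mul(J, Add(10, y)), 10) = Add(10, Mul(J, Add(10, y))))
Add(Mul(-12968, Pow(7960, -1)), Mul(14329, Pow(Mul(Add(56, 86), Function('T')(-3, -3)), -1))) = Add(Mul(-12968, Pow(7960, -1)), Mul(14329, Pow(Mul(Add(56, 86), Add(10, Mul(10, -3), Mul(-3, -3))), -1))) = Add(Mul(-12968, Rational(1, 7960)), Mul(14329, Pow(Mul(142, Add(10, -30, 9)), -1))) = Add(Rational(-1621, 995), Mul(14329, Pow(Mul(142, -11), -1))) = Add(Rational(-1621, 995), Mul(14329, Pow(-1562, -1))) = Add(Rational(-1621, 995), Mul(14329, Rational(-1, 1562))) = Add(Rational(-1621, 995), Rational(-14329, 1562)) = Rational(-16789357, 1554190)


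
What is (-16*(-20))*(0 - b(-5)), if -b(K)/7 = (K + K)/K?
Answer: 4480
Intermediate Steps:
b(K) = -14 (b(K) = -7*(K + K)/K = -7*2*K/K = -7*2 = -14)
(-16*(-20))*(0 - b(-5)) = (-16*(-20))*(0 - 1*(-14)) = 320*(0 + 14) = 320*14 = 4480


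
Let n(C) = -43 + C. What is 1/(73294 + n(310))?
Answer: 1/73561 ≈ 1.3594e-5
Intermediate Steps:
1/(73294 + n(310)) = 1/(73294 + (-43 + 310)) = 1/(73294 + 267) = 1/73561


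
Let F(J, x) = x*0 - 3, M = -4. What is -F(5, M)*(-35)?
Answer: -105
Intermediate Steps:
F(J, x) = -3 (F(J, x) = 0 - 3 = -3)
-F(5, M)*(-35) = -1*(-3)*(-35) = 3*(-35) = -105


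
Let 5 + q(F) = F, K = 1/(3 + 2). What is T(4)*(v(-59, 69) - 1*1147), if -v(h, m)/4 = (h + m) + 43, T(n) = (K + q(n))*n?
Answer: 21744/5 ≈ 4348.8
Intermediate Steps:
K = 1/5 ≈ 0.20000
q(F) = -5 + F
T(n) = n*(-24/5 + n) (T(n) = (1/5 + (-5 + n))*n = (-24/5 + n)*n = n*(-24/5 + n))
v(h, m) = -172 - 4*h - 4*m (v(h, m) = -4*((h + m) + 43) = -4*(43 + h + m) = -172 - 4*h - 4*m)
T(4)*(v(-59, 69) - 1*1147) = ((1/5)*4*(-24 + 5*4))*((-172 - 4*(-59) - 4*69) - 1*1147) = ((1/5)*4*(-24 + 20))*((-172 + 236 - 276) - 1147) = ((1/5)*4*(-4))*(-212 - 1147) = -16/5*(-1359) = 21744/5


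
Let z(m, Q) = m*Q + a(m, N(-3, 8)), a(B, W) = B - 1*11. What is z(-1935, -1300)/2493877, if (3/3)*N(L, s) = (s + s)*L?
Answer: 2513554/2493877 ≈ 1.0079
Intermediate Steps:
N(L, s) = 2*L*s (N(L, s) = (s + s)*L = (2*s)*L = 2*L*s)
a(B, W) = -11 + B (a(B, W) = B - 11 = -11 + B)
z(m, Q) = -11 + m + Q*m (z(m, Q) = m*Q + (-11 + m) = Q*m + (-11 + m) = -11 + m + Q*m)
z(-1935, -1300)/2493877 = (-11 - 1935 - 1300*(-1935))/2493877 = (-11 - 1935 + 2515500)*(1/2493877) = 2513554*(1/2493877) = 2513554/2493877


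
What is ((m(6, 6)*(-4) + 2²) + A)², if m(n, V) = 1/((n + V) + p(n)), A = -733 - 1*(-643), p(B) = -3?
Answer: 605284/81 ≈ 7472.6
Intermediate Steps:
A = -90 (A = -733 + 643 = -90)
m(n, V) = 1/(-3 + V + n) (m(n, V) = 1/((n + V) - 3) = 1/((V + n) - 3) = 1/(-3 + V + n))
((m(6, 6)*(-4) + 2²) + A)² = ((-4/(-3 + 6 + 6) + 2²) - 90)² = ((-4/9 + 4) - 90)² = (32/9 - 90)² = (-778/9)² = 605284/81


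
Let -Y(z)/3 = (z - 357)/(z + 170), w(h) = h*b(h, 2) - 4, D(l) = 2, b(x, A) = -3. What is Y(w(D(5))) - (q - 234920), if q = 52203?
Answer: 29235821/160 ≈ 1.8272e+5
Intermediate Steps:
w(h) = -4 - 3*h (w(h) = h*(-3) - 4 = -3*h - 4 = -4 - 3*h)
Y(z) = -3*(-357 + z)/(170 + z) (Y(z) = -3*(z - 357)/(z + 170) = -3*(-357 + z)/(170 + z))
Y(w(D(5))) - (q - 234920) = 3*(357 - (-4 - 3*2))/(170 + (-4 - 3*2)) - (52203 - 234920) = 3*(357 - (-4 - 6))/(170 + (-4 - 6)) - 1*(-182717) = 3*(357 - 1*(-10))/(170 - 10) + 182717 = 3*(357 + 10)/160 + 182717 = 3*(1/160)*367 + 182717 = 1101/160 + 182717 = 29235821/160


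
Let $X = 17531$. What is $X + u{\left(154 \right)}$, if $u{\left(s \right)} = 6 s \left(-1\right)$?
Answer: $16607$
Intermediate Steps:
$u{\left(s \right)} = - 6 s$
$X + u{\left(154 \right)} = 17531 - 924 = 16607$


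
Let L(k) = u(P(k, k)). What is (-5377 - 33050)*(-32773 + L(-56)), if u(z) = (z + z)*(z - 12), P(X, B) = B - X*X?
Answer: -784739401401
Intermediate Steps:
P(X, B) = B - X²
u(z) = 2*z*(-12 + z) (u(z) = (2*z)*(-12 + z) = 2*z*(-12 + z))
L(k) = 2*(k - k²)*(-12 + k - k²) (L(k) = 2*(k - k²)*(-12 + (k - k²)) = 2*(k - k²)*(-12 + k - k²))
(-5377 - 33050)*(-32773 + L(-56)) = (-5377 - 33050)*(-32773 + 2*(-56)*(-1 - 56)*(12 + (-56)² - 1*(-56))) = -38427*(-32773 + 2*(-56)*(-57)*(12 + 3136 + 56)) = -38427*(-32773 + 2*(-56)*(-57)*3204) = -38427*(-32773 + 20454336) = -38427*20421563 = -784739401401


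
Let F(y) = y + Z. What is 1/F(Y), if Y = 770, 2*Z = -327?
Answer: 2/1213 ≈ 0.0016488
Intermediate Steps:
Z = -327/2 (Z = (½)*(-327) = -327/2 ≈ -163.50)
F(y) = -327/2 + y (F(y) = y - 327/2 = -327/2 + y)
1/F(Y) = 1/(-327/2 + 770) = 1/(1213/2) = 2/1213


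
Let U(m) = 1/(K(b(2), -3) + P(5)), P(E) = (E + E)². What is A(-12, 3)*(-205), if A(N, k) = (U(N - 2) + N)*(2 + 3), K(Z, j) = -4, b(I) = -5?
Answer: 1179775/96 ≈ 12289.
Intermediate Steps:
P(E) = 4*E² (P(E) = (2*E)² = 4*E²)
U(m) = 1/96 (U(m) = 1/(-4 + 4*5²) = 1/(-4 + 4*25) = 1/(-4 + 100) = 1/96)
A(N, k) = 5/96 + 5*N (A(N, k) = (1/96 + N)*(2 + 3) = (1/96 + N)*5 = 5/96 + 5*N)
A(-12, 3)*(-205) = (5/96 + 5*(-12))*(-205) = (5/96 - 60)*(-205) = -5755/96*(-205) = 1179775/96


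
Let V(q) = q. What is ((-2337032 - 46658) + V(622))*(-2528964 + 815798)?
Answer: 4082591073288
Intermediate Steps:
((-2337032 - 46658) + V(622))*(-2528964 + 815798) = ((-2337032 - 46658) + 622)*(-2528964 + 815798) = (-2383690 + 622)*(-1713166) = -2383068*(-1713166) = 4082591073288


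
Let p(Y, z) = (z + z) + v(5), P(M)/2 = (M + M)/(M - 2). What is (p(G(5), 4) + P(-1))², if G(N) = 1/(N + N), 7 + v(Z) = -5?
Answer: 64/9 ≈ 7.1111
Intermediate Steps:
v(Z) = -12 (v(Z) = -7 - 5 = -12)
G(N) = 1/(2*N)
P(M) = 4*M/(-2 + M) (P(M) = 2*((M + M)/(M - 2)) = 2*((2*M)/(-2 + M)) = 2*(2*M/(-2 + M)) = 4*M/(-2 + M))
p(Y, z) = -12 + 2*z (p(Y, z) = (z + z) - 12 = 2*z - 12 = -12 + 2*z)
(p(G(5), 4) + P(-1))² = ((-12 + 2*4) + 4*(-1)/(-2 - 1))² = ((-12 + 8) + 4*(-1)/(-3))² = (-4 + 4*(-1)*(-⅓))² = (-4 + 4/3)² = (-8/3)² = 64/9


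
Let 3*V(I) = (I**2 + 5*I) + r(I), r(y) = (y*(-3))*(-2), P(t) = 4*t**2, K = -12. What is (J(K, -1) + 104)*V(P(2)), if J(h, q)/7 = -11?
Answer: 3888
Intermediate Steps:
r(y) = 6*y (r(y) = -3*y*(-2) = 6*y)
J(h, q) = -77 (J(h, q) = 7*(-11) = -77)
V(I) = I**2/3 + 11*I/3 (V(I) = ((I**2 + 5*I) + 6*I)/3 = (I**2 + 11*I)/3 = I**2/3 + 11*I/3)
(J(K, -1) + 104)*V(P(2)) = (-77 + 104)*((4*2**2)*(11 + 4*2**2)/3) = 27*((4*4)*(11 + 4*4)/3) = 27*((1/3)*16*(11 + 16)) = 27*((1/3)*16*27) = 27*144 = 3888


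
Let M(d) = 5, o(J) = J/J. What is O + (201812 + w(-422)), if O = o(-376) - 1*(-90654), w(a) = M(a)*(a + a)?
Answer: 288247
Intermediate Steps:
o(J) = 1
w(a) = 10*a (w(a) = 5*(a + a) = 5*(2*a) = 10*a)
O = 90655 (O = 1 - 1*(-90654) = 1 + 90654 = 90655)
O + (201812 + w(-422)) = 90655 + (201812 + 10*(-422)) = 90655 + (201812 - 4220) = 90655 + 197592 = 288247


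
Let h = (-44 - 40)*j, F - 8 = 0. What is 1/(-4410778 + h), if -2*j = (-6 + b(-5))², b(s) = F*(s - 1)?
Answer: -1/4288306 ≈ -2.3319e-7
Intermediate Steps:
F = 8 (F = 8 + 0 = 8)
b(s) = -8 + 8*s (b(s) = 8*(s - 1) = 8*(-1 + s) = -8 + 8*s)
j = -1458 (j = -(-6 + (-8 + 8*(-5)))²/2 = -(-6 + (-8 - 40))²/2 = -(-6 - 48)²/2 = -½*(-54)² = -½*2916 = -1458)
h = 122472 (h = (-44 - 40)*(-1458) = -84*(-1458) = 122472)
1/(-4410778 + h) = 1/(-4410778 + 122472) = 1/(-4288306) = -1/4288306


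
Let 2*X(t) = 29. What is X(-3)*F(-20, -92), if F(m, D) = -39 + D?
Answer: -3799/2 ≈ -1899.5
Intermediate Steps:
X(t) = 29/2 (X(t) = (½)*29 = 29/2)
X(-3)*F(-20, -92) = 29*(-39 - 92)/2 = (29/2)*(-131) = -3799/2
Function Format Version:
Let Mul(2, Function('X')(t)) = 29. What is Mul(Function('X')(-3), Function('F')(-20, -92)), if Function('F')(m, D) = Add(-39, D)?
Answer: Rational(-3799, 2) ≈ -1899.5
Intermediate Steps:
Function('X')(t) = Rational(29, 2) (Function('X')(t) = Mul(Rational(1, 2), 29) = Rational(29, 2))
Mul(Function('X')(-3), Function('F')(-20, -92)) = Mul(Rational(29, 2), Add(-39, -92)) = Mul(Rational(29, 2), -131) = Rational(-3799, 2)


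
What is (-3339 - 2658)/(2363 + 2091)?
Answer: -5997/4454 ≈ -1.3464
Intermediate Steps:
(-3339 - 2658)/(2363 + 2091) = -5997/4454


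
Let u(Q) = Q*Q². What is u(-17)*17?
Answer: -83521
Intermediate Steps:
u(Q) = Q³
u(-17)*17 = (-17)³*17 = -4913*17 = -83521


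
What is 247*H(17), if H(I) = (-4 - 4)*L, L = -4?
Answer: 7904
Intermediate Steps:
H(I) = 32 (H(I) = (-4 - 4)*(-4) = -8*(-4) = 32)
247*H(17) = 247*32 = 7904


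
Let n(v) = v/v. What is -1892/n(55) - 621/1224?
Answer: -257381/136 ≈ -1892.5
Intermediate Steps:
n(v) = 1
-1892/n(55) - 621/1224 = -1892/1 - 621/1224 = -1892*1 - 621*1/1224 = -1892 - 69/136 = -257381/136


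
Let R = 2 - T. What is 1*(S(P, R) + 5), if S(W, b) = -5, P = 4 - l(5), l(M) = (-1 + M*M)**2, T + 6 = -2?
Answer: 0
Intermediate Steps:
T = -8 (T = -6 - 2 = -8)
l(M) = (-1 + M**2)**2
P = -572 (P = 4 - (-1 + 5**2)**2 = 4 - (-1 + 25)**2 = 4 - 1*24**2 = 4 - 1*576 = 4 - 576 = -572)
R = 10 (R = 2 - 1*(-8) = 2 + 8 = 10)
1*(S(P, R) + 5) = 1*(-5 + 5) = 1*0 = 0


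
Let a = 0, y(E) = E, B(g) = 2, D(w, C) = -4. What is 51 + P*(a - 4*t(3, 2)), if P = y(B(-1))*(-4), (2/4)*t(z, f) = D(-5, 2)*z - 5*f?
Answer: -1357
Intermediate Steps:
t(z, f) = -10*f - 8*z (t(z, f) = 2*(-4*z - 5*f) = 2*(-5*f - 4*z) = -10*f - 8*z)
P = -8 (P = 2*(-4) = -8)
51 + P*(a - 4*t(3, 2)) = 51 - 8*(0 - 4*(-10*2 - 8*3)) = 51 - 8*(0 - 4*(-20 - 24)) = 51 - 8*(0 - 4*(-44)) = 51 - 8*(0 + 176) = 51 - 8*176 = 51 - 1408 = -1357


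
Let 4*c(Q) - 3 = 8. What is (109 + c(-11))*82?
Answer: 18327/2 ≈ 9163.5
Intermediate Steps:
c(Q) = 11/4 (c(Q) = 3/4 + (1/4)*8 = 3/4 + 2 = 11/4)
(109 + c(-11))*82 = (109 + 11/4)*82 = (447/4)*82 = 18327/2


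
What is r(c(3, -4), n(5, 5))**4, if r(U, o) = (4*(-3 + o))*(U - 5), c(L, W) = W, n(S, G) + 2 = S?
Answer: 0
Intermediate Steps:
n(S, G) = -2 + S
r(U, o) = (-12 + 4*o)*(-5 + U)
r(c(3, -4), n(5, 5))**4 = (60 - 20*(-2 + 5) - 12*(-4) + 4*(-4)*(-2 + 5))**4 = (60 - 20*3 + 48 + 4*(-4)*3)**4 = (60 - 60 + 48 - 48)**4 = 0**4 = 0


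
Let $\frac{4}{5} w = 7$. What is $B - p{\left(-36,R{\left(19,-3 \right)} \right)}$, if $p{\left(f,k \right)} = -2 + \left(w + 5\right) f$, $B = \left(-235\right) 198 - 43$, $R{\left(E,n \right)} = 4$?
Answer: $-46076$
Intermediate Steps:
$w = \frac{35}{4}$ ($w = \frac{5}{4} \cdot 7 = \frac{35}{4} \approx 8.75$)
$B = -46573$ ($B = -46530 - 43 = -46573$)
$p{\left(f,k \right)} = -2 + \frac{55 f}{4}$ ($p{\left(f,k \right)} = -2 + \left(\frac{35}{4} + 5\right) f = -2 + \frac{55 f}{4}$)
$B - p{\left(-36,R{\left(19,-3 \right)} \right)} = -46573 - \left(-2 + \frac{55}{4} \left(-36\right)\right) = -46573 - \left(-2 - 495\right) = -46573 - -497 = -46573 + 497 = -46076$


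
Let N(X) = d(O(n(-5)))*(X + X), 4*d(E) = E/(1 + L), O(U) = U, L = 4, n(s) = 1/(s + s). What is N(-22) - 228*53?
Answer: -604189/50 ≈ -12084.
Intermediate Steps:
n(s) = 1/(2*s)
d(E) = E/20 (d(E) = (E/(1 + 4))/4 = (E/5)/4 = E/20)
N(X) = -X/100 (N(X) = (((1/2)/(-5))/20)*(X + X) = (((1/2)*(-1/5))/20)*(2*X) = ((1/20)*(-1/10))*(2*X) = -X/100)
N(-22) - 228*53 = -1/100*(-22) - 228*53 = 11/50 - 12084 = -604189/50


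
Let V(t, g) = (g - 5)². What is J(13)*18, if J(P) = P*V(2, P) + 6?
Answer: 15084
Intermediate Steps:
V(t, g) = (-5 + g)²
J(P) = 6 + P*(-5 + P)² (J(P) = P*(-5 + P)² + 6 = 6 + P*(-5 + P)²)
J(13)*18 = (6 + 13*(-5 + 13)²)*18 = (6 + 13*8²)*18 = (6 + 13*64)*18 = (6 + 832)*18 = 838*18 = 15084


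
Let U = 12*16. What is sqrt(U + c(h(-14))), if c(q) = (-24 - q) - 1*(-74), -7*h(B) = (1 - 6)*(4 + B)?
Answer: 4*sqrt(763)/7 ≈ 15.784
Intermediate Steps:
U = 192
h(B) = 20/7 + 5*B/7 (h(B) = -(1 - 6)*(4 + B)/7 = -(-5)*(4 + B)/7 = -(-20 - 5*B)/7 = 20/7 + 5*B/7)
c(q) = 50 - q (c(q) = (-24 - q) + 74 = 50 - q)
sqrt(U + c(h(-14))) = sqrt(192 + (50 - (20/7 + (5/7)*(-14)))) = sqrt(192 + (50 - (20/7 - 10))) = sqrt(192 + (50 - 1*(-50/7))) = sqrt(192 + (50 + 50/7)) = sqrt(192 + 400/7) = sqrt(1744/7) = 4*sqrt(763)/7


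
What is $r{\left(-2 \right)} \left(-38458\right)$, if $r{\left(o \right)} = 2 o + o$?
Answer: $230748$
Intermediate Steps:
$r{\left(o \right)} = 3 o$
$r{\left(-2 \right)} \left(-38458\right) = 3 \left(-2\right) \left(-38458\right) = \left(-6\right) \left(-38458\right) = 230748$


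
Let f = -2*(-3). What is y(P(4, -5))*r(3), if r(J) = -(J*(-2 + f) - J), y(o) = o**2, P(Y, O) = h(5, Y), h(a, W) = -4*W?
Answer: -2304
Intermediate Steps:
f = 6
P(Y, O) = -4*Y
r(J) = -3*J (r(J) = -(J*(-2 + 6) - J) = -(J*4 - J) = -(4*J - J) = -3*J)
y(P(4, -5))*r(3) = (-4*4)**2*(-3*3) = (-16)**2*(-9) = 256*(-9) = -2304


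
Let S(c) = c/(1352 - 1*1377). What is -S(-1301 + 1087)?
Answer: -214/25 ≈ -8.5600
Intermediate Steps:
S(c) = -c/25 (S(c) = c/(1352 - 1377) = c/(-25) = c*(-1/25) = -c/25)
-S(-1301 + 1087) = -(-1)*(-1301 + 1087)/25 = -(-1)*(-214)/25 = -1*214/25 = -214/25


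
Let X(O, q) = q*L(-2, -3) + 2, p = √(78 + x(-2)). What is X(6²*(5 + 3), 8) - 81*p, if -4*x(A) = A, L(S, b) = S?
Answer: -14 - 81*√314/2 ≈ -731.66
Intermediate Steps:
x(A) = -A/4
p = √314/2 (p = √(78 - ¼*(-2)) = √(78 + ½) = √(157/2) = √314/2 ≈ 8.8600)
X(O, q) = 2 - 2*q (X(O, q) = q*(-2) + 2 = -2*q + 2 = 2 - 2*q)
X(6²*(5 + 3), 8) - 81*p = (2 - 2*8) - 81*√314/2 = (2 - 16) - 81*√314/2 = -14 - 81*√314/2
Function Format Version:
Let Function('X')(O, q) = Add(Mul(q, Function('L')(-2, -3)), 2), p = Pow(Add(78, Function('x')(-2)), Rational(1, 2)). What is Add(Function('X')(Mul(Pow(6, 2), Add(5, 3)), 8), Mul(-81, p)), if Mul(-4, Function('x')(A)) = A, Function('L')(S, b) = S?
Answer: Add(-14, Mul(Rational(-81, 2), Pow(314, Rational(1, 2)))) ≈ -731.66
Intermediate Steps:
Function('x')(A) = Mul(Rational(-1, 4), A)
p = Mul(Rational(1, 2), Pow(314, Rational(1, 2))) (p = Pow(Add(78, Mul(Rational(-1, 4), -2)), Rational(1, 2)) = Pow(Add(78, Rational(1, 2)), Rational(1, 2)) = Pow(Rational(157, 2), Rational(1, 2)) = Mul(Rational(1, 2), Pow(314, Rational(1, 2))) ≈ 8.8600)
Function('X')(O, q) = Add(2, Mul(-2, q)) (Function('X')(O, q) = Add(Mul(q, -2), 2) = Add(Mul(-2, q), 2) = Add(2, Mul(-2, q)))
Add(Function('X')(Mul(Pow(6, 2), Add(5, 3)), 8), Mul(-81, p)) = Add(Add(2, Mul(-2, 8)), Mul(-81, Mul(Rational(1, 2), Pow(314, Rational(1, 2))))) = Add(Add(2, -16), Mul(Rational(-81, 2), Pow(314, Rational(1, 2)))) = Add(-14, Mul(Rational(-81, 2), Pow(314, Rational(1, 2))))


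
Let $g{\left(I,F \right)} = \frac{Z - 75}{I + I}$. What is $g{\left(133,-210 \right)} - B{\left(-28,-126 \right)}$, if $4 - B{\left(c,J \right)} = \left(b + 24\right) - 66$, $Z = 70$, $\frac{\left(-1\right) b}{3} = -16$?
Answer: $\frac{527}{266} \approx 1.9812$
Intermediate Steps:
$b = 48$ ($b = \left(-3\right) \left(-16\right) = 48$)
$g{\left(I,F \right)} = - \frac{5}{2 I}$ ($g{\left(I,F \right)} = \frac{70 - 75}{I + I} = - \frac{5}{2 I}$)
$B{\left(c,J \right)} = -2$ ($B{\left(c,J \right)} = 4 - \left(\left(48 + 24\right) - 66\right) = 4 - \left(72 - 66\right) = 4 - 6 = -2$)
$g{\left(133,-210 \right)} - B{\left(-28,-126 \right)} = - \frac{5}{2 \cdot 133} - -2 = \left(- \frac{5}{2}\right) \frac{1}{133} + 2 = - \frac{5}{266} + 2 = \frac{527}{266}$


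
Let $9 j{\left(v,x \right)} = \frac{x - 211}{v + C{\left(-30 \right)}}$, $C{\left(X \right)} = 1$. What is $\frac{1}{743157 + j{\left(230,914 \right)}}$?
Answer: $\frac{2079}{1545024106} \approx 1.3456 \cdot 10^{-6}$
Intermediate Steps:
$j{\left(v,x \right)} = \frac{-211 + x}{9 \left(1 + v\right)}$ ($j{\left(v,x \right)} = \frac{\left(x - 211\right) \frac{1}{v + 1}}{9} = \frac{\left(-211 + x\right) \frac{1}{1 + v}}{9} = \frac{\frac{1}{1 + v} \left(-211 + x\right)}{9} = \frac{-211 + x}{9 \left(1 + v\right)}$)
$\frac{1}{743157 + j{\left(230,914 \right)}} = \frac{1}{743157 + \frac{-211 + 914}{9 \left(1 + 230\right)}} = \frac{1}{743157 + \frac{1}{9} \cdot \frac{1}{231} \cdot 703} = \frac{1}{743157 + \frac{703}{2079}} = \frac{1}{\frac{1545024106}{2079}} = \frac{2079}{1545024106}$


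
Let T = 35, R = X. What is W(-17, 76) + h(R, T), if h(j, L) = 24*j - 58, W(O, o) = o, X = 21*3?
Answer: 1530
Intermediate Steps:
X = 63
R = 63
h(j, L) = -58 + 24*j
W(-17, 76) + h(R, T) = 76 + (-58 + 24*63) = 76 + (-58 + 1512) = 76 + 1454 = 1530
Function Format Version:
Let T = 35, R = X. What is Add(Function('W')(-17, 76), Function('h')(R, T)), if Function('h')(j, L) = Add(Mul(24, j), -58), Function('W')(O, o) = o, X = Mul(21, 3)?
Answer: 1530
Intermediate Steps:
X = 63
R = 63
Function('h')(j, L) = Add(-58, Mul(24, j))
Add(Function('W')(-17, 76), Function('h')(R, T)) = Add(76, Add(-58, Mul(24, 63))) = Add(76, Add(-58, 1512)) = Add(76, 1454) = 1530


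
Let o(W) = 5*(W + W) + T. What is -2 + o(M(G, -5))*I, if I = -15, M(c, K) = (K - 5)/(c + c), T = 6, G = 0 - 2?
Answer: -467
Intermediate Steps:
G = -2
M(c, K) = (-5 + K)/(2*c) (M(c, K) = (-5 + K)/((2*c)) = (-5 + K)*(1/(2*c)) = (-5 + K)/(2*c))
o(W) = 6 + 10*W (o(W) = 5*(W + W) + 6 = 5*(2*W) + 6 = 10*W + 6 = 6 + 10*W)
-2 + o(M(G, -5))*I = -2 + (6 + 10*((½)*(-5 - 5)/(-2)))*(-15) = -2 + (6 + 10*((½)*(-½)*(-10)))*(-15) = -2 + (6 + 10*(5/2))*(-15) = -2 + (6 + 25)*(-15) = -2 + 31*(-15) = -2 - 465 = -467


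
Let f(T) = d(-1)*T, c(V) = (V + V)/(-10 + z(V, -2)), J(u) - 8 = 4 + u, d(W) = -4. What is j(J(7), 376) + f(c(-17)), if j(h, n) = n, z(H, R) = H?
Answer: 10016/27 ≈ 370.96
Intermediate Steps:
J(u) = 12 + u (J(u) = 8 + (4 + u) = 12 + u)
c(V) = 2*V/(-10 + V) (c(V) = (V + V)/(-10 + V) = (2*V)/(-10 + V) = 2*V/(-10 + V))
f(T) = -4*T
j(J(7), 376) + f(c(-17)) = 376 - 8*(-17)/(-10 - 17) = 376 - 8*(-17)/(-27) = 376 - 8*(-17)*(-1)/27 = 376 - 4*34/27 = 376 - 136/27 = 10016/27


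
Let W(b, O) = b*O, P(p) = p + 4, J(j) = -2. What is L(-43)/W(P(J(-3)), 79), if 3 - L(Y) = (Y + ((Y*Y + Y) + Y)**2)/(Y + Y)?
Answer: 18072/79 ≈ 228.76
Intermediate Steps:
P(p) = 4 + p
L(Y) = 3 - (Y + (Y**2 + 2*Y)**2)/(2*Y) (L(Y) = 3 - (Y + ((Y*Y + Y) + Y)**2)/(Y + Y) = 3 - (Y + ((Y**2 + Y) + Y)**2)/(2*Y) = 3 - (Y + ((Y + Y**2) + Y)**2)*1/(2*Y) = 3 - (Y + (Y**2 + 2*Y)**2)*1/(2*Y) = 3 - (Y + (Y**2 + 2*Y)**2)/(2*Y))
W(b, O) = O*b
L(-43)/W(P(J(-3)), 79) = (5/2 - 1/2*(-43)*(2 - 43)**2)/((79*(4 - 2))) = (5/2 - 1/2*(-43)*(-41)**2)/((79*2)) = (5/2 - 1/2*(-43)*1681)/158 = (5/2 + 72283/2)*(1/158) = 36144*(1/158) = 18072/79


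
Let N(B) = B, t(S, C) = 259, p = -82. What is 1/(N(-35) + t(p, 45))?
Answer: 1/224 ≈ 0.0044643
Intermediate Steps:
1/(N(-35) + t(p, 45)) = 1/(-35 + 259) = 1/224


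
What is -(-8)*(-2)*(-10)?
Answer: 160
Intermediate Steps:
-(-8)*(-2)*(-10) = -8*2*(-10) = -16*(-10) = 160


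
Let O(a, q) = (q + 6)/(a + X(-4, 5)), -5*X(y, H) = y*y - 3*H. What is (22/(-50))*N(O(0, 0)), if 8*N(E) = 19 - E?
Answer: -539/200 ≈ -2.6950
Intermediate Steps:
X(y, H) = -y²/5 + 3*H/5 (X(y, H) = -(y*y - 3*H)/5 = -(y² - 3*H)/5 = -y²/5 + 3*H/5)
O(a, q) = (6 + q)/(-⅕ + a) (O(a, q) = (q + 6)/(a + (-⅕*(-4)² + (⅗)*5)) = (6 + q)/(a + (-⅕*16 + 3)) = (6 + q)/(a + (-16/5 + 3)) = (6 + q)/(a - ⅕) = (6 + q)/(-⅕ + a))
N(E) = 19/8 - E/8 (N(E) = (19 - E)/8 = 19/8 - E/8)
(22/(-50))*N(O(0, 0)) = (22/(-50))*(19/8 - 5*(6 + 0)/(8*(-1 + 5*0))) = (22*(-1/50))*(19/8 - 5*6/(8*(-1 + 0))) = -11*(19/8 - 5*6/(8*(-1)))/25 = -11*(19/8 - 5*(-1)*6/8)/25 = -11*(19/8 - ⅛*(-30))/25 = -11*(19/8 + 15/4)/25 = -11/25*49/8 = -539/200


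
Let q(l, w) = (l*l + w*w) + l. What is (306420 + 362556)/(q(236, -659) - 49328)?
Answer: 668976/440885 ≈ 1.5173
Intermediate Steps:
q(l, w) = l + l² + w² (q(l, w) = (l² + w²) + l = l + l² + w²)
(306420 + 362556)/(q(236, -659) - 49328) = (306420 + 362556)/((236 + 236² + (-659)²) - 49328) = 668976/((236 + 55696 + 434281) - 49328) = 668976/(490213 - 49328) = 668976/440885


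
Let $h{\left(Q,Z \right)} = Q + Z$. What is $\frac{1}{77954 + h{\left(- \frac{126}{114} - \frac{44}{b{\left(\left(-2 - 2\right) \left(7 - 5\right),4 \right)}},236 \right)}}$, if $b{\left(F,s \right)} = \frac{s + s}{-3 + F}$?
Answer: $\frac{38}{2973477} \approx 1.278 \cdot 10^{-5}$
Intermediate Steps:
$b{\left(F,s \right)} = \frac{2 s}{-3 + F}$
$\frac{1}{77954 + h{\left(- \frac{126}{114} - \frac{44}{b{\left(\left(-2 - 2\right) \left(7 - 5\right),4 \right)}},236 \right)}} = \frac{1}{77954 + \left(\left(- \frac{126}{114} - \frac{44}{2 \cdot 4 \frac{1}{-3 + \left(-2 - 2\right) \left(7 - 5\right)}}\right) + 236\right)} = \frac{1}{77954 + \left(\left(\left(-126\right) \frac{1}{114} - \frac{44}{2 \cdot 4 \frac{1}{-3 - 8}}\right) + 236\right)} = \frac{1}{77954 + \left(\left(- \frac{21}{19} - \frac{44}{2 \cdot 4 \frac{1}{-3 - 8}}\right) + 236\right)} = \frac{1}{77954 + \left(\left(- \frac{21}{19} - \frac{44}{2 \cdot 4 \frac{1}{-11}}\right) + 236\right)} = \frac{1}{77954 + \left(\left(- \frac{21}{19} - \frac{44}{2 \cdot 4 \left(- \frac{1}{11}\right)}\right) + 236\right)} = \frac{1}{77954 + \left(\left(- \frac{21}{19} - \frac{44}{- \frac{8}{11}}\right) + 236\right)} = \frac{1}{77954 + \left(\left(- \frac{21}{19} - - \frac{121}{2}\right) + 236\right)} = \frac{1}{77954 + \left(\left(- \frac{21}{19} + \frac{121}{2}\right) + 236\right)} = \frac{1}{77954 + \left(\frac{2257}{38} + 236\right)} = \frac{1}{77954 + \frac{11225}{38}} = \frac{1}{\frac{2973477}{38}} = \frac{38}{2973477}$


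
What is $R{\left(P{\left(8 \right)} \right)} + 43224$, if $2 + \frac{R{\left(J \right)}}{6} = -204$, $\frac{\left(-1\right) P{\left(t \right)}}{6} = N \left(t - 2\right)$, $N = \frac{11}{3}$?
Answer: $41988$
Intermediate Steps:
$N = \frac{11}{3}$ ($N = 11 \cdot \frac{1}{3} = \frac{11}{3} \approx 3.6667$)
$P{\left(t \right)} = 44 - 22 t$ ($P{\left(t \right)} = - 6 \frac{11 \left(t - 2\right)}{3} = - 6 \frac{11 \left(-2 + t\right)}{3} = - 6 \left(- \frac{22}{3} + \frac{11 t}{3}\right) = 44 - 22 t$)
$R{\left(J \right)} = -1236$ ($R{\left(J \right)} = -12 + 6 \left(-204\right) = -12 - 1224 = -1236$)
$R{\left(P{\left(8 \right)} \right)} + 43224 = -1236 + 43224 = 41988$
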